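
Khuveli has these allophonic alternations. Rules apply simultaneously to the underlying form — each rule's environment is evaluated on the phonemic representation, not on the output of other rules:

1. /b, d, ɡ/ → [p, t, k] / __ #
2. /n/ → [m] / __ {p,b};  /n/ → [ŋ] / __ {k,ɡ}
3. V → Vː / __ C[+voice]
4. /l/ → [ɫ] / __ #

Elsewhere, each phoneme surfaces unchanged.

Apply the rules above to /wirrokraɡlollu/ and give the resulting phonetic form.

/i/ meets the environment for rule 3 (before a voiced consonant) → [iː].
/o/ (between /r/ and /k/) is in the target of rule 3 but the environment (before a voiced consonant) is not met → [o].
Rule 3 applies to /a/ (between /r/ and /ɡ/: before a voiced consonant) → [aː].
/ɡ/ (between /a/ and /l/) fails the environment for rule 1, so it stays [ɡ].
/l/ (between /ɡ/ and /o/) is in the target of rule 4 but the environment (word-finally) is not met → [l].
/o/ (between /l/ and /l/): before a voiced consonant, so rule 3 applies → [oː].
/l/ — between /o/ and /l/; rule 4 does not apply here → [l].
/l/ (between /l/ and /u/): rule 4 targets it, but not word-finally → unchanged [l].
/u/ (word-final): rule 3 targets it, but not before a voiced consonant → unchanged [u].

[wiːrrokraːɡloːllu]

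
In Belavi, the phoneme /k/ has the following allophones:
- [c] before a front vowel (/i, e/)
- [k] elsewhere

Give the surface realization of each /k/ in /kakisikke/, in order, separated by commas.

[k], [c], [k], [c]

Occurrence 1 (position 1): no conditioning environment matches → elsewhere allophone [k].
Occurrence 2 (position 3): before a front vowel (/i, e/) → [c].
Occurrence 3 (position 7): no conditioning environment matches → elsewhere allophone [k].
Occurrence 4 (position 8): before a front vowel (/i, e/) → [c].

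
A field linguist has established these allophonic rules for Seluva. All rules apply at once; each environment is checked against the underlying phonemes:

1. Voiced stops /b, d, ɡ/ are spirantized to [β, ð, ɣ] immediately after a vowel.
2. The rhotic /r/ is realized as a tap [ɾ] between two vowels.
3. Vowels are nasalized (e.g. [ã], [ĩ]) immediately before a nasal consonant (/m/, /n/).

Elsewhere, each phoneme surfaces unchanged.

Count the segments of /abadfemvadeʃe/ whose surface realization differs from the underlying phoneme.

4

Segments that undergo a rule: /b/ → [β] (rule 1); /d/ → [ð] (rule 1); /e/ → [ẽ] (rule 3); /d/ → [ð] (rule 1).
All other segments surface unchanged.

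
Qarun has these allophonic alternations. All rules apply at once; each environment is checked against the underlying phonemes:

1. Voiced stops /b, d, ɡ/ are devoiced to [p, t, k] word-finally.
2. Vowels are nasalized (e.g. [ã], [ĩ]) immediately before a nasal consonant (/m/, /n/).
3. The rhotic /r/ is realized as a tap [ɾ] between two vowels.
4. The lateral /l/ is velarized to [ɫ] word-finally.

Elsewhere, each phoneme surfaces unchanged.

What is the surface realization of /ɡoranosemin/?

[ɡoɾãnosẽmĩn]

/ɡ/ (word-initial): rule 1 targets it, but not word-finally → unchanged [ɡ].
/o/ (between /ɡ/ and /r/): rule 2 targets it, but not before a nasal consonant → unchanged [o].
/r/ meets the environment for rule 3 (between two vowels) → [ɾ].
/a/ — between /r/ and /n/, before a nasal consonant — surfaces as [ã] (rule 2).
/n/ stays [n].
/o/ (between /n/ and /s/) is in the target of rule 2 but the environment (before a nasal consonant) is not met → [o].
/s/ — not in any rule's target class → [s].
/e/ (between /s/ and /m/) occurs before a nasal consonant → [ẽ] by rule 2.
/m/ stays [m].
Rule 2 applies to /i/ (between /m/ and /n/: before a nasal consonant) → [ĩ].
/n/ — not in any rule's target class → [n].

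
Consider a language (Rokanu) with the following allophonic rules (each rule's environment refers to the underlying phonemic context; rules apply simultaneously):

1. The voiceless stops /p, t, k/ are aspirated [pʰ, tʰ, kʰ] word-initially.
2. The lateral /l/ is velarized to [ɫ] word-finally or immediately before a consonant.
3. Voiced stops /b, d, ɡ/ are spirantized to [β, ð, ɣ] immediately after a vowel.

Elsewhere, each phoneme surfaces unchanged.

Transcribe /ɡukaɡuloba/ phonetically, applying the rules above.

/ɡ/ (word-initial) fails the environment for rule 3, so it stays [ɡ].
/u/ (between /ɡ/ and /k/) is unaffected → [u].
/k/ (between /u/ and /a/): rule 1 targets it, but not word-initially → unchanged [k].
/a/ (between /k/ and /ɡ/) is unaffected → [a].
/ɡ/ (between /a/ and /u/) occurs immediately after a vowel → [ɣ] by rule 3.
/u/ (between /ɡ/ and /l/) is unaffected → [u].
/l/ — between /u/ and /o/; rule 2 does not apply here → [l].
/o/ stays [o].
/b/ meets the environment for rule 3 (immediately after a vowel) → [β].
/a/ — not in any rule's target class → [a].

[ɡukaɣuloβa]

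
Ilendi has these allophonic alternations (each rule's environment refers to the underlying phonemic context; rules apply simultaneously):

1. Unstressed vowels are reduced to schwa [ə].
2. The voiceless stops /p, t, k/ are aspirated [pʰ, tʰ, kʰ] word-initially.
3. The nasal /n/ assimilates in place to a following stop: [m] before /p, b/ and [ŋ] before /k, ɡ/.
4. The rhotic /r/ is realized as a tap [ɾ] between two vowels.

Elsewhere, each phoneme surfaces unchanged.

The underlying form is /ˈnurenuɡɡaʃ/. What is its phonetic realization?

[ˈnuɾənəɡɡəʃ]

/n/ — word-initial; rule 3 does not apply here → [n].
/u/ (between /n/ and /r/): rule 1 targets it, but not in an unstressed syllable → unchanged [u].
/r/ (between /u/ and /e/) occurs between two vowels → [ɾ] by rule 4.
/e/ — between /r/ and /n/, in an unstressed syllable — surfaces as [ə] (rule 1).
/n/ (between /e/ and /u/): rule 3 targets it, but not before a labial or velar stop → unchanged [n].
/u/ — between /n/ and /ɡ/, in an unstressed syllable — surfaces as [ə] (rule 1).
/ɡ/ (between /u/ and /ɡ/): no rule targets it → [ɡ].
/ɡ/ — not in any rule's target class → [ɡ].
/a/ (between /ɡ/ and /ʃ/): in an unstressed syllable, so rule 1 applies → [ə].
/ʃ/ (word-final): no rule targets it → [ʃ].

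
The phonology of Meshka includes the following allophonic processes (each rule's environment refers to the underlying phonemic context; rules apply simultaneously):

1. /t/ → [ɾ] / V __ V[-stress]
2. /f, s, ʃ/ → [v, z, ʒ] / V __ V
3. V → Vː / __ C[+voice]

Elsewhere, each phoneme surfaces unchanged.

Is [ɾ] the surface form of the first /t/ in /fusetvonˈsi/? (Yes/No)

/t/ (between /e/ and /v/): rule 1 targets it, but not between a vowel and a following unstressed vowel → unchanged [t].
The actual realization is [t], not [ɾ].

No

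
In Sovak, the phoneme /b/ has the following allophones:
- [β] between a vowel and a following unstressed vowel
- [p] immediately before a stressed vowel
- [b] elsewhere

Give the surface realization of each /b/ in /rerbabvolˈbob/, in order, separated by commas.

Occurrence 1 (position 4): no conditioning environment matches → elsewhere allophone [b].
Occurrence 2 (position 6): no conditioning environment matches → elsewhere allophone [b].
Occurrence 3 (position 10): immediately before a stressed vowel → [p].
Occurrence 4 (position 12): no conditioning environment matches → elsewhere allophone [b].

[b], [b], [p], [b]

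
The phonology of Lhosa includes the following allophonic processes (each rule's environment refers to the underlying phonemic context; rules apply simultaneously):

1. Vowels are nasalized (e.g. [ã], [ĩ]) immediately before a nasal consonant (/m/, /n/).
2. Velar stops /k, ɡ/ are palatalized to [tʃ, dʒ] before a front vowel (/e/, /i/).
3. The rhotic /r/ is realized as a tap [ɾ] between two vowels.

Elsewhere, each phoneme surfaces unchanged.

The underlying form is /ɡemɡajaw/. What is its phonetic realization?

[dʒẽmɡajaw]

/ɡ/ — word-initial, before a front vowel — surfaces as [dʒ] (rule 2).
/e/ meets the environment for rule 1 (before a nasal consonant) → [ẽ].
/ɡ/ (between /m/ and /a/) is in the target of rule 2 but the environment (before a front vowel) is not met → [ɡ].
/a/ (between /ɡ/ and /j/) fails the environment for rule 1, so it stays [a].
/a/ (between /j/ and /w/) fails the environment for rule 1, so it stays [a].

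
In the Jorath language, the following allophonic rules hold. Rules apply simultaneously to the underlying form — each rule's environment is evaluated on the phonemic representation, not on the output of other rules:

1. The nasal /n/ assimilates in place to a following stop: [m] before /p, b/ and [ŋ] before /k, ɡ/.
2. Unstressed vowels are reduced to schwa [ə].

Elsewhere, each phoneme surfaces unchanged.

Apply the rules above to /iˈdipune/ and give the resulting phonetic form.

[əˈdipənə]

/i/ meets the environment for rule 2 (in an unstressed syllable) → [ə].
/d/ (between /i/ and /i/) is unaffected → [d].
/i/ (between /d/ and /p/) fails the environment for rule 2, so it stays [i].
/p/ — not in any rule's target class → [p].
Rule 2 applies to /u/ (between /p/ and /n/: in an unstressed syllable) → [ə].
/n/ (between /u/ and /e/) fails the environment for rule 1, so it stays [n].
/e/ meets the environment for rule 2 (in an unstressed syllable) → [ə].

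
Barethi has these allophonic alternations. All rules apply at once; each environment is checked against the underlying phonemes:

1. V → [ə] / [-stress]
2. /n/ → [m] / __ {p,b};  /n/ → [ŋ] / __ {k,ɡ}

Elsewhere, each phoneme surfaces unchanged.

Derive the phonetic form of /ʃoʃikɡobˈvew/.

/ʃ/ stays [ʃ].
/o/ (between /ʃ/ and /ʃ/) occurs in an unstressed syllable → [ə] by rule 1.
/ʃ/ (between /o/ and /i/) is unaffected → [ʃ].
Rule 1 applies to /i/ (between /ʃ/ and /k/: in an unstressed syllable) → [ə].
/k/ stays [k].
/ɡ/ (between /k/ and /o/): no rule targets it → [ɡ].
/o/ (between /ɡ/ and /b/): in an unstressed syllable, so rule 1 applies → [ə].
/b/ (between /o/ and /v/): no rule targets it → [b].
/v/ (between /b/ and /e/) is unaffected → [v].
/e/ (between /v/ and /w/) is in the target of rule 1 but the environment (in an unstressed syllable) is not met → [e].
/w/ (word-final) is unaffected → [w].

[ʃəʃəkɡəbˈvew]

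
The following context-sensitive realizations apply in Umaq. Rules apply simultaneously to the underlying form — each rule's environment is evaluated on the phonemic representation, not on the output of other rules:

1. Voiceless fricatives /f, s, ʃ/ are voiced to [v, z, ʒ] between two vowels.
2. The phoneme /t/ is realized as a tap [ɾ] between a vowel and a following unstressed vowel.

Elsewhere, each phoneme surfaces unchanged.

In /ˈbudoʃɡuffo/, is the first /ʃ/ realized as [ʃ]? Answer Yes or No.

Yes

/ʃ/ (between /o/ and /ɡ/) fails the environment for rule 1, so it stays [ʃ].
The actual realization is [ʃ], which matches [ʃ].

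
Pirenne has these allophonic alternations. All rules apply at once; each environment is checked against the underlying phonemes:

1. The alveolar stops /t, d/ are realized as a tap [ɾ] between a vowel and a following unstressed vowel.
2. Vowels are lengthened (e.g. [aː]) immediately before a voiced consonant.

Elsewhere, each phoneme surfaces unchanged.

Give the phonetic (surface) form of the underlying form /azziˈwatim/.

[aːzziːˈwaɾiːm]

Rule 2 applies to /a/ (word-initial: before a voiced consonant) → [aː].
/z/ (between /a/ and /z/) is unaffected → [z].
/z/ (between /z/ and /i/): no rule targets it → [z].
/i/ — between /z/ and /w/, before a voiced consonant — surfaces as [iː] (rule 2).
/w/ — not in any rule's target class → [w].
/a/ (between /w/ and /t/): rule 2 targets it, but not before a voiced consonant → unchanged [a].
/t/ meets the environment for rule 1 (between a vowel and a following unstressed vowel) → [ɾ].
/i/ (between /t/ and /m/) occurs before a voiced consonant → [iː] by rule 2.
/m/ (word-final): no rule targets it → [m].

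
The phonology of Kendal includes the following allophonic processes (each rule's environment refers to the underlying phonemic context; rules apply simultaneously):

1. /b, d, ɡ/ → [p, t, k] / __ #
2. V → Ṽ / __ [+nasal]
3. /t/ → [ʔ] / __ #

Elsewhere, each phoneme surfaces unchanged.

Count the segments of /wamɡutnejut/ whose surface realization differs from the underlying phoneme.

Segments that undergo a rule: /a/ → [ã] (rule 2); /t/ → [ʔ] (rule 3).
All other segments surface unchanged.

2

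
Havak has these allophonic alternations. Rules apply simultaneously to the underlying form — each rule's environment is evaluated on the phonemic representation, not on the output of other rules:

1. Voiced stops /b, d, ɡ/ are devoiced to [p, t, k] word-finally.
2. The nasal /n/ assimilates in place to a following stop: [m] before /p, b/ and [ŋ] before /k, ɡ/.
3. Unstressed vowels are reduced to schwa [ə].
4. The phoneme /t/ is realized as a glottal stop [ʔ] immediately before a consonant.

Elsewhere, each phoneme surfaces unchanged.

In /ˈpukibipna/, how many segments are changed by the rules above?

3

Segments that undergo a rule: /i/ → [ə] (rule 3); /i/ → [ə] (rule 3); /a/ → [ə] (rule 3).
All other segments surface unchanged.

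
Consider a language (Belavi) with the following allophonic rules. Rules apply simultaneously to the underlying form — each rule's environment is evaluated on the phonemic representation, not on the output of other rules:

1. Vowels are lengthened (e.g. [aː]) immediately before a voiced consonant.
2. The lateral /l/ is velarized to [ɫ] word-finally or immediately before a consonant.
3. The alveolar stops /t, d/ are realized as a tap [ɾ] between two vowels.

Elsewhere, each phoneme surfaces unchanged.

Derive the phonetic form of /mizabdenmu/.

/m/ stays [m].
Rule 1 applies to /i/ (between /m/ and /z/: before a voiced consonant) → [iː].
/z/ (between /i/ and /a/): no rule targets it → [z].
/a/ (between /z/ and /b/): before a voiced consonant, so rule 1 applies → [aː].
/b/ — not in any rule's target class → [b].
/d/ — between /b/ and /e/; rule 3 does not apply here → [d].
/e/ (between /d/ and /n/): before a voiced consonant, so rule 1 applies → [eː].
/n/ — not in any rule's target class → [n].
/m/ (between /n/ and /u/): no rule targets it → [m].
/u/ (word-final) fails the environment for rule 1, so it stays [u].

[miːzaːbdeːnmu]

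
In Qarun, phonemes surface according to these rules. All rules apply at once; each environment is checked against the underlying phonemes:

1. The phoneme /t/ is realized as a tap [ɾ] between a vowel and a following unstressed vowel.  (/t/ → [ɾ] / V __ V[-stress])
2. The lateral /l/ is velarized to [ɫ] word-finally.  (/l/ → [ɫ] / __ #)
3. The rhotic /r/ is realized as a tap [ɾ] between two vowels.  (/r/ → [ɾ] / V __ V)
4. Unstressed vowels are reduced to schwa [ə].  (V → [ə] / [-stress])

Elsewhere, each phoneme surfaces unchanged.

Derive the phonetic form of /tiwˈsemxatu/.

[təwˈsemxəɾə]

/t/ (word-initial) is in the target of rule 1 but the environment (between a vowel and a following unstressed vowel) is not met → [t].
Rule 4 applies to /i/ (between /t/ and /w/: in an unstressed syllable) → [ə].
/e/ (between /s/ and /m/): rule 4 targets it, but not in an unstressed syllable → unchanged [e].
Rule 4 applies to /a/ (between /x/ and /t/: in an unstressed syllable) → [ə].
/t/ (between /a/ and /u/) occurs between a vowel and a following unstressed vowel → [ɾ] by rule 1.
Rule 4 applies to /u/ (word-final: in an unstressed syllable) → [ə].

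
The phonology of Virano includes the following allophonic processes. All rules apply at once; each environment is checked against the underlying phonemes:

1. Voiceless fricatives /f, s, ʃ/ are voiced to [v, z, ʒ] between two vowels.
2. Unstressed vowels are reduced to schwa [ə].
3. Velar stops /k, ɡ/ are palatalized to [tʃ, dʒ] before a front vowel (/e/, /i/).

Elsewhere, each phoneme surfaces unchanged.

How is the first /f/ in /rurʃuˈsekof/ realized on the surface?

[f]

/f/ — word-final; rule 1 does not apply here → [f].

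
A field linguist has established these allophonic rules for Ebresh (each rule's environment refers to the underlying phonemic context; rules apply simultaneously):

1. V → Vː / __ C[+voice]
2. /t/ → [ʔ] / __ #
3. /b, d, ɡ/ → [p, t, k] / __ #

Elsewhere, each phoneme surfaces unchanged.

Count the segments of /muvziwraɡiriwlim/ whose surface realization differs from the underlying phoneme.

Segments that undergo a rule: /u/ → [uː] (rule 1); /i/ → [iː] (rule 1); /a/ → [aː] (rule 1); /i/ → [iː] (rule 1); /i/ → [iː] (rule 1); /i/ → [iː] (rule 1).
All other segments surface unchanged.

6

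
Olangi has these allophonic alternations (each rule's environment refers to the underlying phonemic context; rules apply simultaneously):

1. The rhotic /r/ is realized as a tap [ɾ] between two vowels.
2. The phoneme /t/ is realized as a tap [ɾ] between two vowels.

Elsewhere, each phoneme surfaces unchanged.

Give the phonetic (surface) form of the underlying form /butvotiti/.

/b/ — not in any rule's target class → [b].
/u/ (between /b/ and /t/) is unaffected → [u].
/t/ (between /u/ and /v/) is in the target of rule 2 but the environment (between two vowels) is not met → [t].
/v/ (between /t/ and /o/): no rule targets it → [v].
/o/ stays [o].
/t/ meets the environment for rule 2 (between two vowels) → [ɾ].
/i/ (between /t/ and /t/): no rule targets it → [i].
/t/ (between /i/ and /i/): between two vowels, so rule 2 applies → [ɾ].
/i/ (word-final): no rule targets it → [i].

[butvoɾiɾi]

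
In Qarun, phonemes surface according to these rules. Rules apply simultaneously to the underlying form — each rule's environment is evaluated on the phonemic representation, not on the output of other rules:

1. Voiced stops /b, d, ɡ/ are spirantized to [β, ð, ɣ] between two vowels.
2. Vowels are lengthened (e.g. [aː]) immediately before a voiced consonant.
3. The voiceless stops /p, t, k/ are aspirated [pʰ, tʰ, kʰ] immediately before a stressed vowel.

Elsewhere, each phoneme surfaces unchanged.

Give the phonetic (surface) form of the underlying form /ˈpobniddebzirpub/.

[ˈpʰoːbniːddeːbziːrpuːb]

/p/ (word-initial) occurs immediately before a stressed vowel → [pʰ] by rule 3.
/o/ (between /p/ and /b/): before a voiced consonant, so rule 2 applies → [oː].
/b/ (between /o/ and /n/) fails the environment for rule 1, so it stays [b].
/n/ (between /b/ and /i/) is unaffected → [n].
/i/ — between /n/ and /d/, before a voiced consonant — surfaces as [iː] (rule 2).
/d/ (between /i/ and /d/) fails the environment for rule 1, so it stays [d].
/d/ (between /d/ and /e/): rule 1 targets it, but not between two vowels → unchanged [d].
/e/ (between /d/ and /b/): before a voiced consonant, so rule 2 applies → [eː].
/b/ — between /e/ and /z/; rule 1 does not apply here → [b].
/z/ (between /b/ and /i/) is unaffected → [z].
/i/ (between /z/ and /r/) occurs before a voiced consonant → [iː] by rule 2.
/r/ stays [r].
/p/ — between /r/ and /u/; rule 3 does not apply here → [p].
/u/ (between /p/ and /b/): before a voiced consonant, so rule 2 applies → [uː].
/b/ (word-final) is in the target of rule 1 but the environment (between two vowels) is not met → [b].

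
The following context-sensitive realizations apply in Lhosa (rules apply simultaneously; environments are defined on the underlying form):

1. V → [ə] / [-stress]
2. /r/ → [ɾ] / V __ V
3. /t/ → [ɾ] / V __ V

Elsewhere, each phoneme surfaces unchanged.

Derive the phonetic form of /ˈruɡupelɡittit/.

/r/ (word-initial): rule 2 targets it, but not between two vowels → unchanged [r].
/u/ — between /r/ and /ɡ/; rule 1 does not apply here → [u].
/ɡ/ — not in any rule's target class → [ɡ].
/u/ (between /ɡ/ and /p/) occurs in an unstressed syllable → [ə] by rule 1.
/p/ — not in any rule's target class → [p].
/e/ (between /p/ and /l/): in an unstressed syllable, so rule 1 applies → [ə].
/l/ (between /e/ and /ɡ/) is unaffected → [l].
/ɡ/ (between /l/ and /i/): no rule targets it → [ɡ].
/i/ (between /ɡ/ and /t/) occurs in an unstressed syllable → [ə] by rule 1.
/t/ (between /i/ and /t/) is in the target of rule 3 but the environment (between two vowels) is not met → [t].
/t/ (between /t/ and /i/) is in the target of rule 3 but the environment (between two vowels) is not met → [t].
/i/ — between /t/ and /t/, in an unstressed syllable — surfaces as [ə] (rule 1).
/t/ (word-final) fails the environment for rule 3, so it stays [t].

[ˈruɡəpəlɡəttət]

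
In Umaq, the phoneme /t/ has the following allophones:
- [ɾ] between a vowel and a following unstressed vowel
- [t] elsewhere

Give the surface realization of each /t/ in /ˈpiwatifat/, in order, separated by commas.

[ɾ], [t]

Occurrence 1 (position 5): between a vowel and a following unstressed vowel → [ɾ].
Occurrence 2 (position 9): no conditioning environment matches → elsewhere allophone [t].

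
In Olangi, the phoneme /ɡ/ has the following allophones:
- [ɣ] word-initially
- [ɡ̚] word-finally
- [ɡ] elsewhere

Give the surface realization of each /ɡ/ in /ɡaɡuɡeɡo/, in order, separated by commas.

[ɣ], [ɡ], [ɡ], [ɡ]

Occurrence 1 (position 1): word-initially → [ɣ].
Occurrence 2 (position 3): no conditioning environment matches → elsewhere allophone [ɡ].
Occurrence 3 (position 5): no conditioning environment matches → elsewhere allophone [ɡ].
Occurrence 4 (position 7): no conditioning environment matches → elsewhere allophone [ɡ].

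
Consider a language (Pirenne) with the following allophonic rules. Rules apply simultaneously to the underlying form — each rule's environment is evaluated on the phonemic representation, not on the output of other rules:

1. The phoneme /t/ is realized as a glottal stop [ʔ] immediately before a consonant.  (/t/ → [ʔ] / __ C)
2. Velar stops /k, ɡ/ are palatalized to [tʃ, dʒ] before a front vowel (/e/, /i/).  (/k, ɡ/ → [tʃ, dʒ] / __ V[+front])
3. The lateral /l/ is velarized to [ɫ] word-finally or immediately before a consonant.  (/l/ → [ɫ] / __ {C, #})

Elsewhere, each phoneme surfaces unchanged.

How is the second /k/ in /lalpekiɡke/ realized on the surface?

[tʃ]

Rule 2 applies to /k/ (between /ɡ/ and /e/: before a front vowel) → [tʃ].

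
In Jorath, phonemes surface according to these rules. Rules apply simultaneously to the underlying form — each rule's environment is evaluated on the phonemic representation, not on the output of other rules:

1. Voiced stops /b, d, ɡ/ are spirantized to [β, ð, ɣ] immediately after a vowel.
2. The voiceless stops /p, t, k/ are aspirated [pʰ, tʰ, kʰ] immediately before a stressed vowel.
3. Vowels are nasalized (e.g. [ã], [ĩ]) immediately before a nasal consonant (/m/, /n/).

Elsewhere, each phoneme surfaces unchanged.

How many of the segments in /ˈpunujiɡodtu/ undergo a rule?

4

Segments that undergo a rule: /p/ → [pʰ] (rule 2); /u/ → [ũ] (rule 3); /ɡ/ → [ɣ] (rule 1); /d/ → [ð] (rule 1).
All other segments surface unchanged.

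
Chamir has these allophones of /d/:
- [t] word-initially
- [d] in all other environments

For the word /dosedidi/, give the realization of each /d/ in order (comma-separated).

Occurrence 1 (position 1): word-initially → [t].
Occurrence 2 (position 5): no conditioning environment matches → elsewhere allophone [d].
Occurrence 3 (position 7): no conditioning environment matches → elsewhere allophone [d].

[t], [d], [d]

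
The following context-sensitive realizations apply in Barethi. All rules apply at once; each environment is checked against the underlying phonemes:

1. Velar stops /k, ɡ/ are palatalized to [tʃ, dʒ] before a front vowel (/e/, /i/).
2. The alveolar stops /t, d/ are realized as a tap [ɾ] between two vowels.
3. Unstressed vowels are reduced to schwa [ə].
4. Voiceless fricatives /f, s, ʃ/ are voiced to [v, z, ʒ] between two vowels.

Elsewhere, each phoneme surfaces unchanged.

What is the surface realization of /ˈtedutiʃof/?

[ˈteɾəɾəʒəf]

/t/ (word-initial) is in the target of rule 2 but the environment (between two vowels) is not met → [t].
/e/ (between /t/ and /d/) fails the environment for rule 3, so it stays [e].
/d/ — between /e/ and /u/, between two vowels — surfaces as [ɾ] (rule 2).
Rule 3 applies to /u/ (between /d/ and /t/: in an unstressed syllable) → [ə].
Rule 2 applies to /t/ (between /u/ and /i/: between two vowels) → [ɾ].
/i/ (between /t/ and /ʃ/) occurs in an unstressed syllable → [ə] by rule 3.
/ʃ/ (between /i/ and /o/): between two vowels, so rule 4 applies → [ʒ].
/o/ (between /ʃ/ and /f/) occurs in an unstressed syllable → [ə] by rule 3.
/f/ (word-final) is in the target of rule 4 but the environment (between two vowels) is not met → [f].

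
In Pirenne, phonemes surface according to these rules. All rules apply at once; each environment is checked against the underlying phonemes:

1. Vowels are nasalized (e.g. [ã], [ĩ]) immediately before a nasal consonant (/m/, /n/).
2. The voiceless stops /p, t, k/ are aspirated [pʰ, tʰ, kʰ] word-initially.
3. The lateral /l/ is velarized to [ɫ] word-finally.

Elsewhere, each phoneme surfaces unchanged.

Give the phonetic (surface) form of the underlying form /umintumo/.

[ũmĩntũmo]

/u/ (word-initial): before a nasal consonant, so rule 1 applies → [ũ].
/m/ stays [m].
/i/ (between /m/ and /n/): before a nasal consonant, so rule 1 applies → [ĩ].
/n/ (between /i/ and /t/): no rule targets it → [n].
/t/ — between /n/ and /u/; rule 2 does not apply here → [t].
/u/ (between /t/ and /m/): before a nasal consonant, so rule 1 applies → [ũ].
/m/ (between /u/ and /o/): no rule targets it → [m].
/o/ (word-final) fails the environment for rule 1, so it stays [o].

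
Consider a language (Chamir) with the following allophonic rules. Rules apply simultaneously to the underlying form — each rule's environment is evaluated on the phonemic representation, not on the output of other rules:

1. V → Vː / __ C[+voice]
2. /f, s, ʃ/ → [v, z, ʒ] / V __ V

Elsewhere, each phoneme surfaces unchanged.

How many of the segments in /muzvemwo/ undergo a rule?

Segments that undergo a rule: /u/ → [uː] (rule 1); /e/ → [eː] (rule 1).
All other segments surface unchanged.

2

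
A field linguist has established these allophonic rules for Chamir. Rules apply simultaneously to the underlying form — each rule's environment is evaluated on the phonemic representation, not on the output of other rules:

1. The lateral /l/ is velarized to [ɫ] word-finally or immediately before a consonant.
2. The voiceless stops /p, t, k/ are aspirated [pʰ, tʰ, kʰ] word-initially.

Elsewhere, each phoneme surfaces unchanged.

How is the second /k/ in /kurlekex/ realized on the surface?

[k]

/k/ (between /e/ and /e/) is in the target of rule 2 but the environment (word-initially) is not met → [k].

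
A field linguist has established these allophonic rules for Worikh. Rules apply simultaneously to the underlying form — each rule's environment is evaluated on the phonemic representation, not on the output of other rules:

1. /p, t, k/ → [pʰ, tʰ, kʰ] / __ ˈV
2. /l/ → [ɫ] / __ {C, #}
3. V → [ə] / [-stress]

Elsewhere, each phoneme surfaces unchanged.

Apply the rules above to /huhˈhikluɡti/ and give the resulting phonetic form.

/h/ stays [h].
/u/ — between /h/ and /h/, in an unstressed syllable — surfaces as [ə] (rule 3).
/h/ (between /u/ and /h/) is unaffected → [h].
/h/ (between /h/ and /i/) is unaffected → [h].
/i/ (between /h/ and /k/) fails the environment for rule 3, so it stays [i].
/k/ (between /i/ and /l/): rule 1 targets it, but not immediately before a stressed vowel → unchanged [k].
/l/ (between /k/ and /u/) is in the target of rule 2 but the environment (word-finally or immediately before a consonant) is not met → [l].
/u/ meets the environment for rule 3 (in an unstressed syllable) → [ə].
/ɡ/ (between /u/ and /t/) is unaffected → [ɡ].
/t/ (between /ɡ/ and /i/) is in the target of rule 1 but the environment (immediately before a stressed vowel) is not met → [t].
/i/ — word-final, in an unstressed syllable — surfaces as [ə] (rule 3).

[həhˈhikləɡtə]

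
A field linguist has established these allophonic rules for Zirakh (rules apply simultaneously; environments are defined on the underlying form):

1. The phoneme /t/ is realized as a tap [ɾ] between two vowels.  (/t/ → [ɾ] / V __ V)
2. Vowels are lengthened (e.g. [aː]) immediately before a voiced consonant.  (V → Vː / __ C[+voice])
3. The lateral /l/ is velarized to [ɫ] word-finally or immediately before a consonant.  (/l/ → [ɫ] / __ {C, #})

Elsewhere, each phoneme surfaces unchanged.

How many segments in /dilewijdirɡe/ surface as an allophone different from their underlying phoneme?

4

Segments that undergo a rule: /i/ → [iː] (rule 2); /e/ → [eː] (rule 2); /i/ → [iː] (rule 2); /i/ → [iː] (rule 2).
All other segments surface unchanged.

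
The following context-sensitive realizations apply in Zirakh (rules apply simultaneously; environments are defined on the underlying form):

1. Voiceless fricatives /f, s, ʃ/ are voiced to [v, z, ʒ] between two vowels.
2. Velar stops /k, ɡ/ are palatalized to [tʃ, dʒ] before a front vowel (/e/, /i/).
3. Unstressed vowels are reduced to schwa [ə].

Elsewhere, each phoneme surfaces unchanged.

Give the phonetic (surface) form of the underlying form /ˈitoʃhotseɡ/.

[ˈitəʃhətsəɡ]

/i/ (word-initial) is in the target of rule 3 but the environment (in an unstressed syllable) is not met → [i].
/o/ (between /t/ and /ʃ/) occurs in an unstressed syllable → [ə] by rule 3.
/ʃ/ (between /o/ and /h/): rule 1 targets it, but not between two vowels → unchanged [ʃ].
Rule 3 applies to /o/ (between /h/ and /t/: in an unstressed syllable) → [ə].
/s/ (between /t/ and /e/): rule 1 targets it, but not between two vowels → unchanged [s].
/e/ meets the environment for rule 3 (in an unstressed syllable) → [ə].
/ɡ/ (word-final): rule 2 targets it, but not before a front vowel → unchanged [ɡ].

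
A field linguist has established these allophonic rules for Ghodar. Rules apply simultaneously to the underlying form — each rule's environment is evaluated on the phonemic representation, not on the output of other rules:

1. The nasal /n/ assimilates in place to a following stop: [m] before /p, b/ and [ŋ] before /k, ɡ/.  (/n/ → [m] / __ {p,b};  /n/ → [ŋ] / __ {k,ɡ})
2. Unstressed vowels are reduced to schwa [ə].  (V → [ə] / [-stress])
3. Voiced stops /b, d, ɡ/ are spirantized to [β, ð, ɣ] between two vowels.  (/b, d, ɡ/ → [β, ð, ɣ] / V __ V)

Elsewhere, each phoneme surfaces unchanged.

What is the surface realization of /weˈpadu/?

[wəˈpaðə]

/w/ (word-initial): no rule targets it → [w].
/e/ meets the environment for rule 2 (in an unstressed syllable) → [ə].
/p/ (between /e/ and /a/) is unaffected → [p].
/a/ (between /p/ and /d/) is in the target of rule 2 but the environment (in an unstressed syllable) is not met → [a].
/d/ meets the environment for rule 3 (between two vowels) → [ð].
/u/ (word-final): in an unstressed syllable, so rule 2 applies → [ə].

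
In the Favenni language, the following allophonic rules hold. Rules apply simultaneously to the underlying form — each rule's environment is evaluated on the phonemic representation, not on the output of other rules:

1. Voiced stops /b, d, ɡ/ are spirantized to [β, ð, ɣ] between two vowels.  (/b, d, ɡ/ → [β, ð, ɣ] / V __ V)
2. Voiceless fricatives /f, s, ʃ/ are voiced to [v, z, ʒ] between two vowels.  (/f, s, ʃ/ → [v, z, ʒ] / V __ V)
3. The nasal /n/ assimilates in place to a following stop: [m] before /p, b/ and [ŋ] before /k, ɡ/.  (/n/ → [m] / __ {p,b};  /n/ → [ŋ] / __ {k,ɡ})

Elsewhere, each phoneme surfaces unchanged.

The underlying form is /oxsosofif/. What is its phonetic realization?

[oxsozovif]

/s/ (between /x/ and /o/) fails the environment for rule 2, so it stays [s].
/s/ (between /o/ and /o/) occurs between two vowels → [z] by rule 2.
Rule 2 applies to /f/ (between /o/ and /i/: between two vowels) → [v].
/f/ (word-final): rule 2 targets it, but not between two vowels → unchanged [f].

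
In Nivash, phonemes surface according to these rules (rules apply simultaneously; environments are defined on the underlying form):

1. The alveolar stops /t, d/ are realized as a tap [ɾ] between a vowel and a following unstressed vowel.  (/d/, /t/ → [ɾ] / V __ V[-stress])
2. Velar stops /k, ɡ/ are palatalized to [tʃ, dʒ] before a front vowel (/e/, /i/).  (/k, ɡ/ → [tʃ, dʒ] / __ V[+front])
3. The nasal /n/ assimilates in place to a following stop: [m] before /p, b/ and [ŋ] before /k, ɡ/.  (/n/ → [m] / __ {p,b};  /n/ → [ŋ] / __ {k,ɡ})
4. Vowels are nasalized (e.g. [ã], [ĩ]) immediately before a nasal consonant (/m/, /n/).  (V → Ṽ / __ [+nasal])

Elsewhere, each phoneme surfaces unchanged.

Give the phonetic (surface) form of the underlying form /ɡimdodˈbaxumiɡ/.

/ɡ/ — word-initial, before a front vowel — surfaces as [dʒ] (rule 2).
/i/ (between /ɡ/ and /m/) occurs before a nasal consonant → [ĩ] by rule 4.
/m/ (between /i/ and /d/): no rule targets it → [m].
/d/ (between /m/ and /o/) fails the environment for rule 1, so it stays [d].
/o/ (between /d/ and /d/): rule 4 targets it, but not before a nasal consonant → unchanged [o].
/d/ (between /o/ and /b/) fails the environment for rule 1, so it stays [d].
/b/ (between /d/ and /a/) is unaffected → [b].
/a/ (between /b/ and /x/): rule 4 targets it, but not before a nasal consonant → unchanged [a].
/x/ (between /a/ and /u/): no rule targets it → [x].
/u/ — between /x/ and /m/, before a nasal consonant — surfaces as [ũ] (rule 4).
/m/ stays [m].
/i/ (between /m/ and /ɡ/): rule 4 targets it, but not before a nasal consonant → unchanged [i].
/ɡ/ — word-final; rule 2 does not apply here → [ɡ].

[dʒĩmdodˈbaxũmiɡ]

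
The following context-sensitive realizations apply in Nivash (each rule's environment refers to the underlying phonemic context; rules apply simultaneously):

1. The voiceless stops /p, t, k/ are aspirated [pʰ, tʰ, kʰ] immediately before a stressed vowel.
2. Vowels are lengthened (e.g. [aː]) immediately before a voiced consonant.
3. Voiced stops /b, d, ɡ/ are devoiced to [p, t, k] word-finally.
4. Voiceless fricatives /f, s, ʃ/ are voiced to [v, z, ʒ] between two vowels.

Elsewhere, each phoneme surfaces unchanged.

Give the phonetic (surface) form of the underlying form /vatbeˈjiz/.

[vatbeːˈjiːz]

/v/ (word-initial) is unaffected → [v].
/a/ (between /v/ and /t/) fails the environment for rule 2, so it stays [a].
/t/ — between /a/ and /b/; rule 1 does not apply here → [t].
/b/ (between /t/ and /e/) is in the target of rule 3 but the environment (word-finally) is not met → [b].
/e/ — between /b/ and /j/, before a voiced consonant — surfaces as [eː] (rule 2).
/j/ (between /e/ and /i/) is unaffected → [j].
/i/ (between /j/ and /z/): before a voiced consonant, so rule 2 applies → [iː].
/z/ — not in any rule's target class → [z].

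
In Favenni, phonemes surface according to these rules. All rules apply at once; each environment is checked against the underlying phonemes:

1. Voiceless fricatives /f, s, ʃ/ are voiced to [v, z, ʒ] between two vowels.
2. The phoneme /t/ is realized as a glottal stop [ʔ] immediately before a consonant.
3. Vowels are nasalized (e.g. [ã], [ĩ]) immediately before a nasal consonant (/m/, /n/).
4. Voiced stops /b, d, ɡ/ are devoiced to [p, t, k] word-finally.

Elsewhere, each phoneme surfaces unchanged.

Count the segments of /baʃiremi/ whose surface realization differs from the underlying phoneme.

2

Segments that undergo a rule: /ʃ/ → [ʒ] (rule 1); /e/ → [ẽ] (rule 3).
All other segments surface unchanged.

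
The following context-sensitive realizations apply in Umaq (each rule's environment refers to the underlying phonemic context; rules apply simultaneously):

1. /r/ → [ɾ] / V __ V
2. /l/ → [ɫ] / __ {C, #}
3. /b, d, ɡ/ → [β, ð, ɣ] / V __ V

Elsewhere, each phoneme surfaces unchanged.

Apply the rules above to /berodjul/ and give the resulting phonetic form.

[beɾodjuɫ]

/b/ (word-initial) fails the environment for rule 3, so it stays [b].
/r/ (between /e/ and /o/) occurs between two vowels → [ɾ] by rule 1.
/d/ (between /o/ and /j/) fails the environment for rule 3, so it stays [d].
/l/ — word-final, word-finally or immediately before a consonant — surfaces as [ɫ] (rule 2).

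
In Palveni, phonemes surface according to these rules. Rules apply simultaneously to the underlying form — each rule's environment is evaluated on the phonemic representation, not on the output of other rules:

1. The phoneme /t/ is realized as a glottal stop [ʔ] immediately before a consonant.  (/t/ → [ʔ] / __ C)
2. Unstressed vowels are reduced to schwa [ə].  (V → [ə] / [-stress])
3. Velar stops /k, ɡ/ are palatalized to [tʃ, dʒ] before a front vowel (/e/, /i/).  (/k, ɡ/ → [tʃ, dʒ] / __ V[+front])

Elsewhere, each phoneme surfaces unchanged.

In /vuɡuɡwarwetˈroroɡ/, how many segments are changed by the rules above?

Segments that undergo a rule: /u/ → [ə] (rule 2); /u/ → [ə] (rule 2); /a/ → [ə] (rule 2); /e/ → [ə] (rule 2); /t/ → [ʔ] (rule 1); /o/ → [ə] (rule 2).
All other segments surface unchanged.

6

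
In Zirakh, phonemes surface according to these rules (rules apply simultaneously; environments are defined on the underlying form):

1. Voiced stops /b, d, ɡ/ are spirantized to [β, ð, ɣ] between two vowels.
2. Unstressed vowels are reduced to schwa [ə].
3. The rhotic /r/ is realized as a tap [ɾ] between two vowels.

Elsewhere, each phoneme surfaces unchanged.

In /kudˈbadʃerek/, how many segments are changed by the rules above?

4

Segments that undergo a rule: /u/ → [ə] (rule 2); /e/ → [ə] (rule 2); /r/ → [ɾ] (rule 3); /e/ → [ə] (rule 2).
All other segments surface unchanged.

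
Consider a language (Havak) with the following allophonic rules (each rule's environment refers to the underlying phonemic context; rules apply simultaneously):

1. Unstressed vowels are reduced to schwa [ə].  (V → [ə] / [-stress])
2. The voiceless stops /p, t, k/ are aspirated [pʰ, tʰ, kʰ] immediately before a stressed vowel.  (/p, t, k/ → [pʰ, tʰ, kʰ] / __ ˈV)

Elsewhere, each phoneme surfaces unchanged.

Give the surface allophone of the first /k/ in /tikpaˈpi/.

[k]

/k/ (between /i/ and /p/) fails the environment for rule 2, so it stays [k].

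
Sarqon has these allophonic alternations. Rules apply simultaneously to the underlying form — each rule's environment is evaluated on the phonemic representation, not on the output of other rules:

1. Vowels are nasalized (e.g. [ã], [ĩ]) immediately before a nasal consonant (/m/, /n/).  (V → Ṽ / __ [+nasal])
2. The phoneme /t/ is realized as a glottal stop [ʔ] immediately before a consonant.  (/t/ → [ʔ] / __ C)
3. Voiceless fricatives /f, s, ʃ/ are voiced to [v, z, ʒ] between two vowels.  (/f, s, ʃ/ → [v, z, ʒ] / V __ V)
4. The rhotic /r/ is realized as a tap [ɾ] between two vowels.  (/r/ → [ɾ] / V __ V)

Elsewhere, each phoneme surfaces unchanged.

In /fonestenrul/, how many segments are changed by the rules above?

2

Segments that undergo a rule: /o/ → [õ] (rule 1); /e/ → [ẽ] (rule 1).
All other segments surface unchanged.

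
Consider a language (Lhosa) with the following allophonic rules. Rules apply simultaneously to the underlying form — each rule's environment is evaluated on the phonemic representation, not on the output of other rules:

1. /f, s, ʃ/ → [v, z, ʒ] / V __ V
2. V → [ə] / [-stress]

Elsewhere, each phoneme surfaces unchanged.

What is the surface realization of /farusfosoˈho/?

[fərəsfəzəˈho]

/f/ (word-initial): rule 1 targets it, but not between two vowels → unchanged [f].
/a/ (between /f/ and /r/) occurs in an unstressed syllable → [ə] by rule 2.
/u/ (between /r/ and /s/): in an unstressed syllable, so rule 2 applies → [ə].
/s/ (between /u/ and /f/) fails the environment for rule 1, so it stays [s].
/f/ — between /s/ and /o/; rule 1 does not apply here → [f].
/o/ (between /f/ and /s/) occurs in an unstressed syllable → [ə] by rule 2.
/s/ (between /o/ and /o/): between two vowels, so rule 1 applies → [z].
/o/ (between /s/ and /h/) occurs in an unstressed syllable → [ə] by rule 2.
/o/ (word-final) is in the target of rule 2 but the environment (in an unstressed syllable) is not met → [o].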